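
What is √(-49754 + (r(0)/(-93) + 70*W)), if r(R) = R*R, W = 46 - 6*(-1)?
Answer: I*√46114 ≈ 214.74*I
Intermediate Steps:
W = 52 (W = 46 - 1*(-6) = 46 + 6 = 52)
r(R) = R²
√(-49754 + (r(0)/(-93) + 70*W)) = √(-49754 + (0²/(-93) + 70*52)) = √(-49754 + (0*(-1/93) + 3640)) = √(-49754 + (0 + 3640)) = √(-49754 + 3640) = √(-46114) = I*√46114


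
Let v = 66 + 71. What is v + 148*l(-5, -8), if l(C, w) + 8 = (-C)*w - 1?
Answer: -7115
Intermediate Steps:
v = 137
l(C, w) = -9 - C*w (l(C, w) = -8 + ((-C)*w - 1) = -8 + (-C*w - 1) = -8 + (-1 - C*w) = -9 - C*w)
v + 148*l(-5, -8) = 137 + 148*(-9 - 1*(-5)*(-8)) = 137 + 148*(-9 - 40) = 137 + 148*(-49) = 137 - 7252 = -7115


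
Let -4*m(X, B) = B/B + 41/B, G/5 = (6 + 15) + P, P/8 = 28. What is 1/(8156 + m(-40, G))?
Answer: 2450/19981567 ≈ 0.00012261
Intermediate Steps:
P = 224 (P = 8*28 = 224)
G = 1225 (G = 5*((6 + 15) + 224) = 5*(21 + 224) = 5*245 = 1225)
m(X, B) = -1/4 - 41/(4*B) (m(X, B) = -(B/B + 41/B)/4 = -(1 + 41/B)/4 = -1/4 - 41/(4*B))
1/(8156 + m(-40, G)) = 1/(8156 + (1/4)*(-41 - 1*1225)/1225) = 1/(8156 + (1/4)*(1/1225)*(-41 - 1225)) = 1/(8156 + (1/4)*(1/1225)*(-1266)) = 1/(8156 - 633/2450) = 1/(19981567/2450) = 2450/19981567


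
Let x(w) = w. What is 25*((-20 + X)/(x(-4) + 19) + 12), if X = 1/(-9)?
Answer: 7195/27 ≈ 266.48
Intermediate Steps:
X = -1/9 ≈ -0.11111
25*((-20 + X)/(x(-4) + 19) + 12) = 25*((-20 - 1/9)/(-4 + 19) + 12) = 25*(-181/9/15 + 12) = 25*(-181/9*1/15 + 12) = 25*(-181/135 + 12) = 25*(1439/135) = 7195/27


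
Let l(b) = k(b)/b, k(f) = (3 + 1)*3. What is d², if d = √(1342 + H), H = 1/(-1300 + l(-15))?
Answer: 8728363/6504 ≈ 1342.0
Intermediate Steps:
k(f) = 12 (k(f) = 4*3 = 12)
l(b) = 12/b
H = -5/6504 (H = 1/(-1300 + 12/(-15)) = 1/(-1300 + 12*(-1/15)) = 1/(-1300 - ⅘) = 1/(-6504/5) = -5/6504 ≈ -0.00076876)
d = 83*√2060142/3252 (d = √(1342 - 5/6504) = √(8728363/6504) = 83*√2060142/3252 ≈ 36.633)
d² = (83*√2060142/3252)² = 8728363/6504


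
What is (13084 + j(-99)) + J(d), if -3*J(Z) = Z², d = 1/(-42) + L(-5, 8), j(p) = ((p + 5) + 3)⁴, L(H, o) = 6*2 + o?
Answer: 362967230219/5292 ≈ 6.8588e+7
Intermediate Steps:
L(H, o) = 12 + o
j(p) = (8 + p)⁴ (j(p) = ((5 + p) + 3)⁴ = (8 + p)⁴)
d = 839/42 (d = 1/(-42) + (12 + 8) = -1/42 + 20 = 839/42 ≈ 19.976)
J(Z) = -Z²/3
(13084 + j(-99)) + J(d) = (13084 + (8 - 99)⁴) - (839/42)²/3 = (13084 + (-91)⁴) - ⅓*703921/1764 = (13084 + 68574961) - 703921/5292 = 68588045 - 703921/5292 = 362967230219/5292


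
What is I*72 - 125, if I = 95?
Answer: 6715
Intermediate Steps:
I*72 - 125 = 95*72 - 125 = 6840 - 125 = 6715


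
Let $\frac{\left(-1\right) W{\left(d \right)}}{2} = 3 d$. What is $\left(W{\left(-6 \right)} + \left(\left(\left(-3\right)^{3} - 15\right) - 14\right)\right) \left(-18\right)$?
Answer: $360$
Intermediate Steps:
$W{\left(d \right)} = - 6 d$ ($W{\left(d \right)} = - 2 \cdot 3 d = - 6 d$)
$\left(W{\left(-6 \right)} + \left(\left(\left(-3\right)^{3} - 15\right) - 14\right)\right) \left(-18\right) = \left(\left(-6\right) \left(-6\right) + \left(\left(\left(-3\right)^{3} - 15\right) - 14\right)\right) \left(-18\right) = \left(36 - 56\right) \left(-18\right) = \left(-20\right) \left(-18\right) = 360$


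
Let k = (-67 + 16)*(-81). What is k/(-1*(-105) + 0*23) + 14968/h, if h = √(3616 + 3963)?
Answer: 1377/35 + 14968*√7579/7579 ≈ 211.28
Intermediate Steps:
h = √7579 ≈ 87.057
k = 4131 (k = -51*(-81) = 4131)
k/(-1*(-105) + 0*23) + 14968/h = 4131/(-1*(-105) + 0*23) + 14968/(√7579) = 4131/(105 + 0) + 14968*(√7579/7579) = 4131/105 + 14968*√7579/7579 = 4131*(1/105) + 14968*√7579/7579 = 1377/35 + 14968*√7579/7579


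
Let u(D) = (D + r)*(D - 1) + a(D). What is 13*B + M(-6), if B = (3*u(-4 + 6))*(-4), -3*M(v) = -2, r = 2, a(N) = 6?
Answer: -4678/3 ≈ -1559.3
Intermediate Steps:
M(v) = ⅔ (M(v) = -⅓*(-2) = ⅔)
u(D) = 6 + (-1 + D)*(2 + D) (u(D) = (D + 2)*(D - 1) + 6 = (2 + D)*(-1 + D) + 6 = (-1 + D)*(2 + D) + 6 = 6 + (-1 + D)*(2 + D))
B = -120 (B = (3*(4 + (-4 + 6) + (-4 + 6)²))*(-4) = (3*(4 + 2 + 2²))*(-4) = (3*(4 + 2 + 4))*(-4) = (3*10)*(-4) = 30*(-4) = -120)
13*B + M(-6) = 13*(-120) + ⅔ = -1560 + ⅔ = -4678/3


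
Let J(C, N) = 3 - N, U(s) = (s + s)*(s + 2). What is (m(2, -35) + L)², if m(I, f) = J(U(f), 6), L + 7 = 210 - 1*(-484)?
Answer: 467856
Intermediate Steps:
L = 687 (L = -7 + (210 - 1*(-484)) = -7 + (210 + 484) = -7 + 694 = 687)
U(s) = 2*s*(2 + s) (U(s) = (2*s)*(2 + s) = 2*s*(2 + s))
m(I, f) = -3 (m(I, f) = 3 - 1*6 = 3 - 6 = -3)
(m(2, -35) + L)² = (-3 + 687)² = 684² = 467856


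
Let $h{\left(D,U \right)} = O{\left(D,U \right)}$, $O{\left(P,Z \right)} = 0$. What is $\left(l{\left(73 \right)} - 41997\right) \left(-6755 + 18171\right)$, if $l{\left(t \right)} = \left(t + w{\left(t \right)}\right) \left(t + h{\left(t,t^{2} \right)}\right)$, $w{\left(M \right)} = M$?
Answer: $-357766024$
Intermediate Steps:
$h{\left(D,U \right)} = 0$
$l{\left(t \right)} = 2 t^{2}$ ($l{\left(t \right)} = \left(t + t\right) \left(t + 0\right) = 2 t t = 2 t^{2}$)
$\left(l{\left(73 \right)} - 41997\right) \left(-6755 + 18171\right) = \left(2 \cdot 73^{2} - 41997\right) \left(-6755 + 18171\right) = \left(2 \cdot 5329 - 41997\right) 11416 = \left(10658 - 41997\right) 11416 = \left(-31339\right) 11416 = -357766024$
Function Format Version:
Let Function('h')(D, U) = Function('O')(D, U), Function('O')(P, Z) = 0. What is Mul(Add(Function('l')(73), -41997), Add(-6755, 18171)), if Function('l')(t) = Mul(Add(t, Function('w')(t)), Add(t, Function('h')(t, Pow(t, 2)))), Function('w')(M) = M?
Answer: -357766024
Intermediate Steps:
Function('h')(D, U) = 0
Function('l')(t) = Mul(2, Pow(t, 2)) (Function('l')(t) = Mul(Add(t, t), Add(t, 0)) = Mul(Mul(2, t), t) = Mul(2, Pow(t, 2)))
Mul(Add(Function('l')(73), -41997), Add(-6755, 18171)) = Mul(Add(Mul(2, Pow(73, 2)), -41997), Add(-6755, 18171)) = Mul(Add(Mul(2, 5329), -41997), 11416) = Mul(Add(10658, -41997), 11416) = Mul(-31339, 11416) = -357766024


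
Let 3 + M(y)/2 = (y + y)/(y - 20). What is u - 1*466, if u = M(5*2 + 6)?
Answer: -488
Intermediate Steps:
M(y) = -6 + 4*y/(-20 + y) (M(y) = -6 + 2*((y + y)/(y - 20)) = -6 + 2*((2*y)/(-20 + y)) = -6 + 2*(2*y/(-20 + y)) = -6 + 4*y/(-20 + y))
u = -22 (u = 2*(60 - (5*2 + 6))/(-20 + (5*2 + 6)) = 2*(60 - (10 + 6))/(-20 + (10 + 6)) = 2*(60 - 1*16)/(-20 + 16) = 2*(60 - 16)/(-4) = 2*(-1/4)*44 = -22)
u - 1*466 = -22 - 1*466 = -22 - 466 = -488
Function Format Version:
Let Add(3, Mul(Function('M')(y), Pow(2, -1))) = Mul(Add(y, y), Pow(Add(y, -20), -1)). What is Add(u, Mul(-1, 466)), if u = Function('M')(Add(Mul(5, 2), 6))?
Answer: -488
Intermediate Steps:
Function('M')(y) = Add(-6, Mul(4, y, Pow(Add(-20, y), -1))) (Function('M')(y) = Add(-6, Mul(2, Mul(Add(y, y), Pow(Add(y, -20), -1)))) = Add(-6, Mul(2, Mul(Mul(2, y), Pow(Add(-20, y), -1)))) = Add(-6, Mul(2, Mul(2, y, Pow(Add(-20, y), -1)))) = Add(-6, Mul(4, y, Pow(Add(-20, y), -1))))
u = -22 (u = Mul(2, Pow(Add(-20, Add(Mul(5, 2), 6)), -1), Add(60, Mul(-1, Add(Mul(5, 2), 6)))) = Mul(2, Pow(Add(-20, Add(10, 6)), -1), Add(60, Mul(-1, Add(10, 6)))) = Mul(2, Pow(Add(-20, 16), -1), Add(60, Mul(-1, 16))) = Mul(2, Pow(-4, -1), Add(60, -16)) = Mul(2, Rational(-1, 4), 44) = -22)
Add(u, Mul(-1, 466)) = Add(-22, Mul(-1, 466)) = Add(-22, -466) = -488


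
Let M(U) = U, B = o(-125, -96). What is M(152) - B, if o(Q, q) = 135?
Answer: 17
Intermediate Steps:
B = 135
M(152) - B = 152 - 1*135 = 152 - 135 = 17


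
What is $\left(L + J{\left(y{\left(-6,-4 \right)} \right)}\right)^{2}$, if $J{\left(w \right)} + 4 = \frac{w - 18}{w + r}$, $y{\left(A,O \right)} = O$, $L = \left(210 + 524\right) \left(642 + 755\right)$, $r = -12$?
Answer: $\frac{67291883204569}{64} \approx 1.0514 \cdot 10^{12}$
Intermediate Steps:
$L = 1025398$ ($L = 734 \cdot 1397 = 1025398$)
$J{\left(w \right)} = -4 + \frac{-18 + w}{-12 + w}$ ($J{\left(w \right)} = -4 + \frac{w - 18}{w - 12} = -4 + \frac{-18 + w}{-12 + w}$)
$\left(L + J{\left(y{\left(-6,-4 \right)} \right)}\right)^{2} = \left(1025398 + \frac{3 \left(10 - -4\right)}{-12 - 4}\right)^{2} = \left(1025398 + \frac{3 \left(10 + 4\right)}{-16}\right)^{2} = \left(1025398 + 3 \left(- \frac{1}{16}\right) 14\right)^{2} = \left(1025398 - \frac{21}{8}\right)^{2} = \left(\frac{8203163}{8}\right)^{2} = \frac{67291883204569}{64}$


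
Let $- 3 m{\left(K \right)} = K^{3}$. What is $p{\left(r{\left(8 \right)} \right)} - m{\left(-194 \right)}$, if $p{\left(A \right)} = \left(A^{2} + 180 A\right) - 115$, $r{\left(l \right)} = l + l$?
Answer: $- \frac{7292321}{3} \approx -2.4308 \cdot 10^{6}$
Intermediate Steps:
$m{\left(K \right)} = - \frac{K^{3}}{3}$
$r{\left(l \right)} = 2 l$
$p{\left(A \right)} = -115 + A^{2} + 180 A$
$p{\left(r{\left(8 \right)} \right)} - m{\left(-194 \right)} = \left(-115 + \left(2 \cdot 8\right)^{2} + 180 \cdot 2 \cdot 8\right) - - \frac{\left(-194\right)^{3}}{3} = \left(-115 + 16^{2} + 180 \cdot 16\right) - \left(- \frac{1}{3}\right) \left(-7301384\right) = \left(-115 + 256 + 2880\right) - \frac{7301384}{3} = 3021 - \frac{7301384}{3} = - \frac{7292321}{3}$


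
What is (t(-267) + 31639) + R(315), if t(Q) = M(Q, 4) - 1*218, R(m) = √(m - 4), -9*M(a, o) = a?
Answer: 94352/3 + √311 ≈ 31468.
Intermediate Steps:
M(a, o) = -a/9
R(m) = √(-4 + m)
t(Q) = -218 - Q/9 (t(Q) = -Q/9 - 1*218 = -Q/9 - 218 = -218 - Q/9)
(t(-267) + 31639) + R(315) = ((-218 - ⅑*(-267)) + 31639) + √(-4 + 315) = ((-218 + 89/3) + 31639) + √311 = (-565/3 + 31639) + √311 = 94352/3 + √311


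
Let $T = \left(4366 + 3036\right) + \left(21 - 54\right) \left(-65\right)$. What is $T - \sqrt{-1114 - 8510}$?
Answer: $9547 - 2 i \sqrt{2406} \approx 9547.0 - 98.102 i$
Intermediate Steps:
$T = 9547$ ($T = 7402 - -2145 = 7402 + 2145 = 9547$)
$T - \sqrt{-1114 - 8510} = 9547 - \sqrt{-1114 - 8510} = 9547 - \sqrt{-9624} = 9547 - 2 i \sqrt{2406}$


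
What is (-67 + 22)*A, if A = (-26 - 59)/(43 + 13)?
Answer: 3825/56 ≈ 68.304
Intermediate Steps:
A = -85/56 ≈ -1.5179
(-67 + 22)*A = (-67 + 22)*(-85/56) = -45*(-85/56) = 3825/56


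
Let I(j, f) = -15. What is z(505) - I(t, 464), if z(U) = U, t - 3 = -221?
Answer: 520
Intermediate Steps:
t = -218 (t = 3 - 221 = -218)
z(505) - I(t, 464) = 505 - 1*(-15) = 505 + 15 = 520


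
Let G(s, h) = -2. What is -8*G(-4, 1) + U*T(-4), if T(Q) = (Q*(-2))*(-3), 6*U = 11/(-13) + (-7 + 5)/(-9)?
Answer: 2164/117 ≈ 18.496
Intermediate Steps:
U = -73/702 (U = (11/(-13) + (-7 + 5)/(-9))/6 = (11*(-1/13) - 2*(-⅑))/6 = (-11/13 + 2/9)/6 = (⅙)*(-73/117) = -73/702 ≈ -0.10399)
T(Q) = 6*Q (T(Q) = -2*Q*(-3) = 6*Q)
-8*G(-4, 1) + U*T(-4) = -8*(-2) - 73*(-4)/117 = 16 - 73/702*(-24) = 16 + 292/117 = 2164/117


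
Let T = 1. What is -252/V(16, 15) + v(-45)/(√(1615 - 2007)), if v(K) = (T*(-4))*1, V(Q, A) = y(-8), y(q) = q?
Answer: 63/2 + I*√2/7 ≈ 31.5 + 0.20203*I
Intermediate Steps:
V(Q, A) = -8
v(K) = -4 (v(K) = (1*(-4))*1 = -4*1 = -4)
-252/V(16, 15) + v(-45)/(√(1615 - 2007)) = -252/(-8) - 4/√(1615 - 2007) = -252*(-⅛) - 4*(-I*√2/28) = 63/2 - 4*(-I*√2/28) = 63/2 - (-1)*I*√2/7 = 63/2 + I*√2/7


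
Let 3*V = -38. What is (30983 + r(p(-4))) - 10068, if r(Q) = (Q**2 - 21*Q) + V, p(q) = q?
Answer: 63007/3 ≈ 21002.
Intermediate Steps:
V = -38/3 (V = (1/3)*(-38) = -38/3 ≈ -12.667)
r(Q) = -38/3 + Q**2 - 21*Q (r(Q) = (Q**2 - 21*Q) - 38/3 = -38/3 + Q**2 - 21*Q)
(30983 + r(p(-4))) - 10068 = (30983 + (-38/3 + (-4)**2 - 21*(-4))) - 10068 = (30983 + (-38/3 + 16 + 84)) - 10068 = (30983 + 262/3) - 10068 = 93211/3 - 10068 = 63007/3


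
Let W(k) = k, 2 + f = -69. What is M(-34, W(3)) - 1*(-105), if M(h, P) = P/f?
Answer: 7452/71 ≈ 104.96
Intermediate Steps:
f = -71 (f = -2 - 69 = -71)
M(h, P) = -P/71 (M(h, P) = P/(-71) = P*(-1/71) = -P/71)
M(-34, W(3)) - 1*(-105) = -1/71*3 - 1*(-105) = -3/71 + 105 = 7452/71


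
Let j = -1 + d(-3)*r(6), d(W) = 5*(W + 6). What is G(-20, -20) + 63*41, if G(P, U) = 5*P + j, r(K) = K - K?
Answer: 2482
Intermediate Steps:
r(K) = 0
d(W) = 30 + 5*W (d(W) = 5*(6 + W) = 30 + 5*W)
j = -1 (j = -1 + (30 + 5*(-3))*0 = -1 + (30 - 15)*0 = -1 + 15*0 = -1 + 0 = -1)
G(P, U) = -1 + 5*P (G(P, U) = 5*P - 1 = -1 + 5*P)
G(-20, -20) + 63*41 = (-1 + 5*(-20)) + 63*41 = (-1 - 100) + 2583 = -101 + 2583 = 2482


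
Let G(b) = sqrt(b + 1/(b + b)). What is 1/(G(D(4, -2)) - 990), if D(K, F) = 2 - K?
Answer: -440/435601 - 2*I/1306803 ≈ -0.0010101 - 1.5305e-6*I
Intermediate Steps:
G(b) = sqrt(b + 1/(2*b))
1/(G(D(4, -2)) - 990) = 1/(sqrt(2/(2 - 1*4) + 4*(2 - 1*4))/2 - 990) = 1/(sqrt(2/(2 - 4) + 4*(2 - 4))/2 - 990) = 1/(sqrt(2/(-2) + 4*(-2))/2 - 990) = 1/(sqrt(2*(-1/2) - 8)/2 - 990) = 1/(sqrt(-1 - 8)/2 - 990) = 1/(sqrt(-9)/2 - 990) = 1/((3*I)/2 - 990) = 1/(3*I/2 - 990) = 1/(-990 + 3*I/2) = 4*(-990 - 3*I/2)/3920409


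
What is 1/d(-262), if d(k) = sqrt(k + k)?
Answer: -I*sqrt(131)/262 ≈ -0.043685*I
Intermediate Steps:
d(k) = sqrt(2)*sqrt(k) (d(k) = sqrt(2*k) = sqrt(2)*sqrt(k))
1/d(-262) = 1/(sqrt(2)*sqrt(-262)) = 1/(sqrt(2)*(I*sqrt(262))) = 1/(2*I*sqrt(131)) = -I*sqrt(131)/262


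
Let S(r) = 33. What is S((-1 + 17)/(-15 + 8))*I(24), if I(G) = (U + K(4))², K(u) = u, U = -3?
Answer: 33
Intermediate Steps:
I(G) = 1 (I(G) = (-3 + 4)² = 1² = 1)
S((-1 + 17)/(-15 + 8))*I(24) = 33*1 = 33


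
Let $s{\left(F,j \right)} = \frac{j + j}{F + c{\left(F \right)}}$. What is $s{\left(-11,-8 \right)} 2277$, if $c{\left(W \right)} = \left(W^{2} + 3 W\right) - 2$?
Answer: $- \frac{12144}{25} \approx -485.76$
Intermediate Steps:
$c{\left(W \right)} = -2 + W^{2} + 3 W$
$s{\left(F,j \right)} = \frac{2 j}{-2 + F^{2} + 4 F}$ ($s{\left(F,j \right)} = \frac{j + j}{F + \left(-2 + F^{2} + 3 F\right)} = \frac{2 j}{-2 + F^{2} + 4 F}$)
$s{\left(-11,-8 \right)} 2277 = 2 \left(-8\right) \frac{1}{-2 + \left(-11\right)^{2} + 4 \left(-11\right)} 2277 = 2 \left(-8\right) \frac{1}{-2 + 121 - 44} \cdot 2277 = 2 \left(-8\right) \frac{1}{75} \cdot 2277 = \left(- \frac{16}{75}\right) 2277 = - \frac{12144}{25}$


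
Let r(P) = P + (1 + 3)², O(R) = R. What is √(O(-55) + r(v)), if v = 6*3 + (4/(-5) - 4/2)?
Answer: I*√595/5 ≈ 4.8785*I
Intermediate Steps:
v = 76/5 (v = 18 + (4*(-⅕) - 4*½) = 18 + (-⅘ - 2) = 18 - 14/5 = 76/5 ≈ 15.200)
r(P) = 16 + P (r(P) = P + 4² = P + 16 = 16 + P)
√(O(-55) + r(v)) = √(-55 + (16 + 76/5)) = √(-55 + 156/5) = √(-119/5) = I*√595/5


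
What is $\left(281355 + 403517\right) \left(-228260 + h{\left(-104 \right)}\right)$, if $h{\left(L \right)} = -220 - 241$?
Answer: $-156644608712$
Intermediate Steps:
$h{\left(L \right)} = -461$
$\left(281355 + 403517\right) \left(-228260 + h{\left(-104 \right)}\right) = \left(281355 + 403517\right) \left(-228260 - 461\right) = 684872 \left(-228721\right) = -156644608712$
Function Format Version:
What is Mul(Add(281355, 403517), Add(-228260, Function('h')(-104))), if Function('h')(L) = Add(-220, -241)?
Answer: -156644608712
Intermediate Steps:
Function('h')(L) = -461
Mul(Add(281355, 403517), Add(-228260, Function('h')(-104))) = Mul(Add(281355, 403517), Add(-228260, -461)) = Mul(684872, -228721) = -156644608712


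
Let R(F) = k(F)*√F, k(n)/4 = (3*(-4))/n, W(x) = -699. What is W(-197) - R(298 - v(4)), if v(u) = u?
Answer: -699 + 8*√6/7 ≈ -696.20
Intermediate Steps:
k(n) = -48/n (k(n) = 4*((3*(-4))/n) = 4*(-12/n) = -48/n)
R(F) = -48/√F (R(F) = (-48/F)*√F = -48/√F)
W(-197) - R(298 - v(4)) = -699 - (-48)/√(298 - 1*4) = -699 - (-48)/√(298 - 4) = -699 - (-48)/√294 = -699 - (-48)*√6/42 = -699 - (-8)*√6/7 = -699 + 8*√6/7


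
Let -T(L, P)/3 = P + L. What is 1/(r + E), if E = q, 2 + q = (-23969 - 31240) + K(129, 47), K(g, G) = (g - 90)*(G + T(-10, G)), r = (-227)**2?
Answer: -1/6178 ≈ -0.00016186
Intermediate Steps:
T(L, P) = -3*L - 3*P (T(L, P) = -3*(P + L) = -3*(L + P) = -3*L - 3*P)
r = 51529
K(g, G) = (-90 + g)*(30 - 2*G) (K(g, G) = (g - 90)*(G + (-3*(-10) - 3*G)) = (-90 + g)*(G + (30 - 3*G)) = (-90 + g)*(30 - 2*G))
q = -57707 (q = -2 + ((-23969 - 31240) + (-2700 + 30*129 + 180*47 - 2*47*129)) = -2 + (-55209 + (-2700 + 3870 + 8460 - 12126)) = -2 + (-55209 - 2496) = -2 - 57705 = -57707)
E = -57707
1/(r + E) = 1/(51529 - 57707) = 1/(-6178) = -1/6178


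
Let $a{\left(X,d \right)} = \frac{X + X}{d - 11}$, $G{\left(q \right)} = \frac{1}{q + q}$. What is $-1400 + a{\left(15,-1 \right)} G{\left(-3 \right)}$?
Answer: $- \frac{16795}{12} \approx -1399.6$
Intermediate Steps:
$G{\left(q \right)} = \frac{1}{2 q}$
$a{\left(X,d \right)} = \frac{2 X}{-11 + d}$
$-1400 + a{\left(15,-1 \right)} G{\left(-3 \right)} = -1400 + 2 \cdot 15 \frac{1}{-11 - 1} \frac{1}{2 \left(-3\right)} = -1400 + 2 \cdot 15 \frac{1}{-12} \cdot \frac{1}{2} \left(- \frac{1}{3}\right) = -1400 + 2 \cdot 15 \left(- \frac{1}{12}\right) \left(- \frac{1}{6}\right) = -1400 - - \frac{5}{12} = -1400 + \frac{5}{12} = - \frac{16795}{12}$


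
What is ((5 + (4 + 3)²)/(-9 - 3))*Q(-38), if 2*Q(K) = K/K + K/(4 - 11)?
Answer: -405/28 ≈ -14.464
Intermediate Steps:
Q(K) = ½ - K/14 (Q(K) = (K/K + K/(4 - 11))/2 = (1 + K/(-7))/2 = (1 + K*(-⅐))/2 = (1 - K/7)/2 = ½ - K/14)
((5 + (4 + 3)²)/(-9 - 3))*Q(-38) = ((5 + (4 + 3)²)/(-9 - 3))*(½ - 1/14*(-38)) = ((5 + 7²)/(-12))*(½ + 19/7) = ((5 + 49)*(-1/12))*(45/14) = (54*(-1/12))*(45/14) = -9/2*45/14 = -405/28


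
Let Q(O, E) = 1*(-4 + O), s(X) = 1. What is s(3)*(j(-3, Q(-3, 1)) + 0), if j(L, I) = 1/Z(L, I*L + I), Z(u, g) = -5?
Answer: -⅕ ≈ -0.20000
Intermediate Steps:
Q(O, E) = -4 + O
j(L, I) = -⅕ (j(L, I) = 1/(-5) = -⅕)
s(3)*(j(-3, Q(-3, 1)) + 0) = 1*(-⅕ + 0) = 1*(-⅕) = -⅕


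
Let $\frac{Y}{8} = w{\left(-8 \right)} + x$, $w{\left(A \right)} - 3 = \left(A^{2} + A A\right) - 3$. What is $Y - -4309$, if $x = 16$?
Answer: $5461$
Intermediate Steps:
$w{\left(A \right)} = 2 A^{2}$ ($w{\left(A \right)} = 3 - \left(3 - A^{2} - A A\right) = 3 + \left(\left(A^{2} + A^{2}\right) - 3\right) = 3 + \left(2 A^{2} - 3\right) = 3 + \left(-3 + 2 A^{2}\right) = 2 A^{2}$)
$Y = 1152$ ($Y = 8 \left(2 \left(-8\right)^{2} + 16\right) = 8 \left(2 \cdot 64 + 16\right) = 8 \left(128 + 16\right) = 8 \cdot 144 = 1152$)
$Y - -4309 = 1152 - -4309 = 1152 + 4309 = 5461$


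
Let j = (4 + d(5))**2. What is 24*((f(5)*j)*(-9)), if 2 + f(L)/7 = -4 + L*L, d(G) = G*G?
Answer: -24160248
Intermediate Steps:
d(G) = G**2
f(L) = -42 + 7*L**2 (f(L) = -14 + 7*(-4 + L*L) = -14 + 7*(-4 + L**2) = -14 + (-28 + 7*L**2) = -42 + 7*L**2)
j = 841 (j = (4 + 5**2)**2 = (4 + 25)**2 = 29**2 = 841)
24*((f(5)*j)*(-9)) = 24*(((-42 + 7*5**2)*841)*(-9)) = 24*(((-42 + 7*25)*841)*(-9)) = 24*(((-42 + 175)*841)*(-9)) = 24*((133*841)*(-9)) = 24*(111853*(-9)) = 24*(-1006677) = -24160248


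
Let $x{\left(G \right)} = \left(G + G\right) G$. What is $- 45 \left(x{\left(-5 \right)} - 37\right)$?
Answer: $-585$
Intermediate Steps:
$x{\left(G \right)} = 2 G^{2}$ ($x{\left(G \right)} = 2 G G = 2 G^{2}$)
$- 45 \left(x{\left(-5 \right)} - 37\right) = - 45 \left(2 \left(-5\right)^{2} - 37\right) = - 45 \left(2 \cdot 25 - 37\right) = - 45 \left(50 - 37\right) = \left(-45\right) 13 = -585$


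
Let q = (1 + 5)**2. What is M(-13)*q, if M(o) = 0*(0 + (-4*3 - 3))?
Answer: 0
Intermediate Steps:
q = 36 (q = 6**2 = 36)
M(o) = 0 (M(o) = 0*(0 + (-12 - 3)) = 0*(0 - 15) = 0*(-15) = 0)
M(-13)*q = 0*36 = 0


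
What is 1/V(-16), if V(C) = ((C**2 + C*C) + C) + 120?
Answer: 1/616 ≈ 0.0016234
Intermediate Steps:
V(C) = 120 + C + 2*C**2 (V(C) = ((C**2 + C**2) + C) + 120 = (2*C**2 + C) + 120 = (C + 2*C**2) + 120 = 120 + C + 2*C**2)
1/V(-16) = 1/(120 - 16 + 2*(-16)**2) = 1/(120 - 16 + 2*256) = 1/(120 - 16 + 512) = 1/616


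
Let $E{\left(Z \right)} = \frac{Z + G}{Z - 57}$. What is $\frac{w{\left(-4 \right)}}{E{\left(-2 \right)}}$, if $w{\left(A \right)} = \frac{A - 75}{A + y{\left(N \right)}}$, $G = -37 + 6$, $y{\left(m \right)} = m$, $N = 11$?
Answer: $- \frac{4661}{231} \approx -20.177$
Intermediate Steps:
$G = -31$
$w{\left(A \right)} = \frac{-75 + A}{11 + A}$ ($w{\left(A \right)} = \frac{A - 75}{A + 11} = \frac{-75 + A}{11 + A}$)
$E{\left(Z \right)} = \frac{-31 + Z}{-57 + Z}$ ($E{\left(Z \right)} = \frac{Z - 31}{Z - 57} = \frac{-31 + Z}{-57 + Z}$)
$\frac{w{\left(-4 \right)}}{E{\left(-2 \right)}} = \frac{\frac{1}{11 - 4} \left(-75 - 4\right)}{\frac{1}{-57 - 2} \left(-31 - 2\right)} = \frac{\frac{1}{7} \left(-79\right)}{\frac{1}{-59} \left(-33\right)} = \frac{\frac{1}{7} \left(-79\right)}{\left(- \frac{1}{59}\right) \left(-33\right)} = - \frac{79}{7 \cdot \frac{33}{59}} = \left(- \frac{79}{7}\right) \frac{59}{33} = - \frac{4661}{231}$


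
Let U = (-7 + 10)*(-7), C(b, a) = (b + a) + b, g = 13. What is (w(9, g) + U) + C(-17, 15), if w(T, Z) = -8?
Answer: -48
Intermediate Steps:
C(b, a) = a + 2*b (C(b, a) = (a + b) + b = a + 2*b)
U = -21 (U = 3*(-7) = -21)
(w(9, g) + U) + C(-17, 15) = (-8 - 21) + (15 + 2*(-17)) = -29 + (15 - 34) = -29 - 19 = -48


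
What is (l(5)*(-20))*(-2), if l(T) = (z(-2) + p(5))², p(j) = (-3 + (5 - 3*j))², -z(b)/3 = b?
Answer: 1225000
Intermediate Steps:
z(b) = -3*b
p(j) = (2 - 3*j)²
l(T) = 30625 (l(T) = (-3*(-2) + (-2 + 3*5)²)² = (6 + (-2 + 15)²)² = (6 + 13²)² = (6 + 169)² = 175² = 30625)
(l(5)*(-20))*(-2) = (30625*(-20))*(-2) = -612500*(-2) = 1225000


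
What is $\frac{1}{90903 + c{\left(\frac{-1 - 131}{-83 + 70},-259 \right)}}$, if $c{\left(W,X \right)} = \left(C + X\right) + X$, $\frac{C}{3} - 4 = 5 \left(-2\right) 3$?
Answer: $\frac{1}{90307} \approx 1.1073 \cdot 10^{-5}$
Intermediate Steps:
$C = -78$ ($C = 12 + 3 \cdot 5 \left(-2\right) 3 = 12 + 3 \left(\left(-10\right) 3\right) = 12 + 3 \left(-30\right) = 12 - 90 = -78$)
$c{\left(W,X \right)} = -78 + 2 X$ ($c{\left(W,X \right)} = \left(-78 + X\right) + X = -78 + 2 X$)
$\frac{1}{90903 + c{\left(\frac{-1 - 131}{-83 + 70},-259 \right)}} = \frac{1}{90903 + \left(-78 + 2 \left(-259\right)\right)} = \frac{1}{90903 - 596} = \frac{1}{90307}$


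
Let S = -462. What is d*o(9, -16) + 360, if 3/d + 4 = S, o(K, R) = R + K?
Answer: 167781/466 ≈ 360.04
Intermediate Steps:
o(K, R) = K + R
d = -3/466 (d = 3/(-4 - 462) = 3/(-466) = 3*(-1/466) = -3/466 ≈ -0.0064378)
d*o(9, -16) + 360 = -3*(9 - 16)/466 + 360 = -3/466*(-7) + 360 = 21/466 + 360 = 167781/466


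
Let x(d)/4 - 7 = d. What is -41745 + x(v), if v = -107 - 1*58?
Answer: -42377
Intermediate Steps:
v = -165 (v = -107 - 58 = -165)
x(d) = 28 + 4*d
-41745 + x(v) = -41745 + (28 + 4*(-165)) = -41745 + (28 - 660) = -41745 - 632 = -42377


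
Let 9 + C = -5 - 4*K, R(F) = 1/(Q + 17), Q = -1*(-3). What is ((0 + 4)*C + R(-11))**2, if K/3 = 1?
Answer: 4322241/400 ≈ 10806.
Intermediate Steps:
K = 3 (K = 3*1 = 3)
Q = 3
R(F) = 1/20 (R(F) = 1/(3 + 17) = 1/20)
C = -26 (C = -9 + (-5 - 4*3) = -9 + (-5 - 12) = -9 - 17 = -26)
((0 + 4)*C + R(-11))**2 = ((0 + 4)*(-26) + 1/20)**2 = (4*(-26) + 1/20)**2 = (-104 + 1/20)**2 = (-2079/20)**2 = 4322241/400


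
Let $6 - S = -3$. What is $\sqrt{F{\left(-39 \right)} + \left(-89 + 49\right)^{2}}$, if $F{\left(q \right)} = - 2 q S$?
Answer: $\sqrt{2302} \approx 47.979$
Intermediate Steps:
$S = 9$ ($S = 6 - -3 = 6 + 3 = 9$)
$F{\left(q \right)} = - 18 q$ ($F{\left(q \right)} = - 2 q 9 = - 18 q$)
$\sqrt{F{\left(-39 \right)} + \left(-89 + 49\right)^{2}} = \sqrt{\left(-18\right) \left(-39\right) + \left(-89 + 49\right)^{2}} = \sqrt{702 + \left(-40\right)^{2}} = \sqrt{702 + 1600} = \sqrt{2302}$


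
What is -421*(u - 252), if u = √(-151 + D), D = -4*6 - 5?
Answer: 106092 - 2526*I*√5 ≈ 1.0609e+5 - 5648.3*I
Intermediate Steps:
D = -29 (D = -24 - 5 = -29)
u = 6*I*√5 (u = √(-151 - 29) = √(-180) = 6*I*√5 ≈ 13.416*I)
-421*(u - 252) = -421*(6*I*√5 - 252) = -421*(-252 + 6*I*√5) = 106092 - 2526*I*√5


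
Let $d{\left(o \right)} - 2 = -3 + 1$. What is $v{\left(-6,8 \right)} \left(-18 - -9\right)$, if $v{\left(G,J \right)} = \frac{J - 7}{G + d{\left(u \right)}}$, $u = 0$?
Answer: $\frac{3}{2} \approx 1.5$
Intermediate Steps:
$d{\left(o \right)} = 0$ ($d{\left(o \right)} = 2 + \left(-3 + 1\right) = 2 - 2 = 0$)
$v{\left(G,J \right)} = \frac{-7 + J}{G}$ ($v{\left(G,J \right)} = \frac{J - 7}{G + 0} = \frac{-7 + J}{G}$)
$v{\left(-6,8 \right)} \left(-18 - -9\right) = \frac{-7 + 8}{-6} \left(-18 - -9\right) = \left(- \frac{1}{6}\right) 1 \left(-18 + \left(-9 + 18\right)\right) = - \frac{-18 + 9}{6} = \left(- \frac{1}{6}\right) \left(-9\right) = \frac{3}{2}$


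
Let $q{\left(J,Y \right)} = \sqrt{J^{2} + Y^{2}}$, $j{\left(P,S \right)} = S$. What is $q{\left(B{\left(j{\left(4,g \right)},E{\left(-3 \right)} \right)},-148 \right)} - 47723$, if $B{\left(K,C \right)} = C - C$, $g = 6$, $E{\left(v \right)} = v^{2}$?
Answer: $-47575$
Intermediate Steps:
$B{\left(K,C \right)} = 0$
$q{\left(B{\left(j{\left(4,g \right)},E{\left(-3 \right)} \right)},-148 \right)} - 47723 = \sqrt{0^{2} + \left(-148\right)^{2}} - 47723 = \sqrt{0 + 21904} - 47723 = \sqrt{21904} - 47723 = 148 - 47723 = -47575$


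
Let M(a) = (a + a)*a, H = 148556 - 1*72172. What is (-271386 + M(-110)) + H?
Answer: -170802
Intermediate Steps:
H = 76384 (H = 148556 - 72172 = 76384)
M(a) = 2*a² (M(a) = (2*a)*a = 2*a²)
(-271386 + M(-110)) + H = (-271386 + 2*(-110)²) + 76384 = (-271386 + 2*12100) + 76384 = (-271386 + 24200) + 76384 = -247186 + 76384 = -170802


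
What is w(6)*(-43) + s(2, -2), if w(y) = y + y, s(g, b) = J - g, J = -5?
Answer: -523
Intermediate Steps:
s(g, b) = -5 - g
w(y) = 2*y
w(6)*(-43) + s(2, -2) = (2*6)*(-43) + (-5 - 1*2) = 12*(-43) + (-5 - 2) = -516 - 7 = -523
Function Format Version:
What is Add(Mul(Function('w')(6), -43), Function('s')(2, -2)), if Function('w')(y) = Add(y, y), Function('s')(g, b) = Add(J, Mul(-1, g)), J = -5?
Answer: -523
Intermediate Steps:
Function('s')(g, b) = Add(-5, Mul(-1, g))
Function('w')(y) = Mul(2, y)
Add(Mul(Function('w')(6), -43), Function('s')(2, -2)) = Add(Mul(Mul(2, 6), -43), Add(-5, Mul(-1, 2))) = Add(Mul(12, -43), Add(-5, -2)) = Add(-516, -7) = -523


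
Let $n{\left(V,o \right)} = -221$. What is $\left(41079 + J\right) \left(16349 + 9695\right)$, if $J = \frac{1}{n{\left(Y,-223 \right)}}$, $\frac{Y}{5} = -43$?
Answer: $\frac{13908197656}{13} \approx 1.0699 \cdot 10^{9}$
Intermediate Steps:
$Y = -215$ ($Y = 5 \left(-43\right) = -215$)
$J = - \frac{1}{221}$ ($J = \frac{1}{-221} = - \frac{1}{221} \approx -0.0045249$)
$\left(41079 + J\right) \left(16349 + 9695\right) = \left(41079 - \frac{1}{221}\right) \left(16349 + 9695\right) = \frac{9078458}{221} \cdot 26044 = \frac{13908197656}{13}$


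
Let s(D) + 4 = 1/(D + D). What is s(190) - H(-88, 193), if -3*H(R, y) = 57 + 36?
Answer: 10261/380 ≈ 27.003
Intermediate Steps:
s(D) = -4 + 1/(2*D) (s(D) = -4 + 1/(D + D) = -4 + 1/(2*D))
H(R, y) = -31 (H(R, y) = -(57 + 36)/3 = -⅓*93 = -31)
s(190) - H(-88, 193) = (-4 + (½)/190) - 1*(-31) = (-4 + (½)*(1/190)) + 31 = (-4 + 1/380) + 31 = -1519/380 + 31 = 10261/380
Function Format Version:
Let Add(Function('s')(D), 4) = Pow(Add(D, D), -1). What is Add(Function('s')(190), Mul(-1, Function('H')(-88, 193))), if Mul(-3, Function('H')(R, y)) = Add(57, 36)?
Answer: Rational(10261, 380) ≈ 27.003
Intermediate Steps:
Function('s')(D) = Add(-4, Mul(Rational(1, 2), Pow(D, -1))) (Function('s')(D) = Add(-4, Pow(Add(D, D), -1)) = Add(-4, Pow(Mul(2, D), -1)) = Add(-4, Mul(Rational(1, 2), Pow(D, -1))))
Function('H')(R, y) = -31 (Function('H')(R, y) = Mul(Rational(-1, 3), Add(57, 36)) = Mul(Rational(-1, 3), 93) = -31)
Add(Function('s')(190), Mul(-1, Function('H')(-88, 193))) = Add(Add(-4, Mul(Rational(1, 2), Pow(190, -1))), Mul(-1, -31)) = Add(Add(-4, Mul(Rational(1, 2), Rational(1, 190))), 31) = Add(Add(-4, Rational(1, 380)), 31) = Add(Rational(-1519, 380), 31) = Rational(10261, 380)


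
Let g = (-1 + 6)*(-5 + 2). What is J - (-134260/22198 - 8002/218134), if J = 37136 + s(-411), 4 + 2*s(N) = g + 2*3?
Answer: 89907823461565/2421069266 ≈ 37136.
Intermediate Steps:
g = -15 (g = 5*(-3) = -15)
s(N) = -13/2 (s(N) = -2 + (-15 + 2*3)/2 = -2 + (-15 + 6)/2 = -2 + (½)*(-9) = -2 - 9/2 = -13/2)
J = 74259/2 (J = 37136 - 13/2 = 74259/2 ≈ 37130.)
J - (-134260/22198 - 8002/218134) = 74259/2 - (-134260/22198 - 8002/218134) = 74259/2 - (-134260*1/22198 - 8002*1/218134) = 74259/2 - (-67130/11099 - 4001/109067) = 74259/2 - 1*(-7366074809/1210534633) = 74259/2 + 7366074809/1210534633 = 89907823461565/2421069266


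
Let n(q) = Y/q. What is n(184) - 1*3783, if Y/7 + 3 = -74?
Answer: -696611/184 ≈ -3785.9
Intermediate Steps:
Y = -539 (Y = -21 + 7*(-74) = -21 - 518 = -539)
n(q) = -539/q
n(184) - 1*3783 = -539/184 - 1*3783 = -539*1/184 - 3783 = -539/184 - 3783 = -696611/184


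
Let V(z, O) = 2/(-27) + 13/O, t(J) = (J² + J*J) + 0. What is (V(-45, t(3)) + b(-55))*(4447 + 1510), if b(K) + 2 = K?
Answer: -18127151/54 ≈ -3.3569e+5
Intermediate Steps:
t(J) = 2*J² (t(J) = (J² + J²) + 0 = 2*J² + 0 = 2*J²)
V(z, O) = -2/27 + 13/O (V(z, O) = 2*(-1/27) + 13/O = -2/27 + 13/O)
b(K) = -2 + K
(V(-45, t(3)) + b(-55))*(4447 + 1510) = ((-2/27 + 13/((2*3²))) + (-2 - 55))*(4447 + 1510) = ((-2/27 + 13/((2*9))) - 57)*5957 = ((-2/27 + 13/18) - 57)*5957 = (35/54 - 57)*5957 = -3043/54*5957 = -18127151/54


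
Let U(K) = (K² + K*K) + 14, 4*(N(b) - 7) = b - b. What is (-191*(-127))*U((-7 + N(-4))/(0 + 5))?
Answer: 339598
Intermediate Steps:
N(b) = 7 (N(b) = 7 + (b - b)/4 = 7 + (¼)*0 = 7 + 0 = 7)
U(K) = 14 + 2*K² (U(K) = (K² + K²) + 14 = 2*K² + 14 = 14 + 2*K²)
(-191*(-127))*U((-7 + N(-4))/(0 + 5)) = (-191*(-127))*(14 + 2*((-7 + 7)/(0 + 5))²) = 24257*(14 + 2*(0/5)²) = 24257*(14 + 2*(0*(⅕))²) = 24257*(14 + 2*0²) = 24257*(14 + 2*0) = 24257*(14 + 0) = 24257*14 = 339598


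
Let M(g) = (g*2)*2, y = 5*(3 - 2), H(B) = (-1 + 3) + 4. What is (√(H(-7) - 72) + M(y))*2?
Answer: 40 + 2*I*√66 ≈ 40.0 + 16.248*I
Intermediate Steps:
H(B) = 6 (H(B) = 2 + 4 = 6)
y = 5 (y = 5*1 = 5)
M(g) = 4*g (M(g) = (2*g)*2 = 4*g)
(√(H(-7) - 72) + M(y))*2 = (√(6 - 72) + 4*5)*2 = (√(-66) + 20)*2 = (I*√66 + 20)*2 = (20 + I*√66)*2 = 40 + 2*I*√66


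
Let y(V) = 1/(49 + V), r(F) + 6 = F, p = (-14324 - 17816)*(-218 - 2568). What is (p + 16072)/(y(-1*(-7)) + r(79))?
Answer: 1671751424/1363 ≈ 1.2265e+6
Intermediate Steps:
p = 89542040 (p = -32140*(-2786) = 89542040)
r(F) = -6 + F
(p + 16072)/(y(-1*(-7)) + r(79)) = (89542040 + 16072)/(1/(49 - 1*(-7)) + (-6 + 79)) = 89558112/(1/(49 + 7) + 73) = 89558112/(1/56 + 73) = 89558112/(4089/56) = 89558112*(56/4089) = 1671751424/1363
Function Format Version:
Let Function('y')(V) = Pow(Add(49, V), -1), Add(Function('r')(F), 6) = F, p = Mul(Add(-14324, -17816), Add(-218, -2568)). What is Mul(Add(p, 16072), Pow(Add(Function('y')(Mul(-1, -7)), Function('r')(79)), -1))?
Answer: Rational(1671751424, 1363) ≈ 1.2265e+6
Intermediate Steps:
p = 89542040 (p = Mul(-32140, -2786) = 89542040)
Function('r')(F) = Add(-6, F)
Mul(Add(p, 16072), Pow(Add(Function('y')(Mul(-1, -7)), Function('r')(79)), -1)) = Mul(Add(89542040, 16072), Pow(Add(Pow(Add(49, Mul(-1, -7)), -1), Add(-6, 79)), -1)) = Mul(89558112, Pow(Add(Pow(Add(49, 7), -1), 73), -1)) = Mul(89558112, Pow(Add(Pow(56, -1), 73), -1)) = Mul(89558112, Pow(Add(Rational(1, 56), 73), -1)) = Mul(89558112, Pow(Rational(4089, 56), -1)) = Mul(89558112, Rational(56, 4089)) = Rational(1671751424, 1363)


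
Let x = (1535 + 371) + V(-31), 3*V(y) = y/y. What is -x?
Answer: -5719/3 ≈ -1906.3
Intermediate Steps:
V(y) = ⅓ (V(y) = (y/y)/3 = (⅓)*1 = ⅓)
x = 5719/3 (x = (1535 + 371) + ⅓ = 1906 + ⅓ = 5719/3 ≈ 1906.3)
-x = -1*5719/3 = -5719/3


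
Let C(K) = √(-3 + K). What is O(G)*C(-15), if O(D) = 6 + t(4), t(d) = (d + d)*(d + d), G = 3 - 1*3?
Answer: 210*I*√2 ≈ 296.98*I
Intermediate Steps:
G = 0 (G = 3 - 3 = 0)
t(d) = 4*d² (t(d) = (2*d)*(2*d) = 4*d²)
O(D) = 70 (O(D) = 6 + 4*4² = 6 + 4*16 = 6 + 64 = 70)
O(G)*C(-15) = 70*√(-3 - 15) = 70*√(-18) = 70*(3*I*√2) = 210*I*√2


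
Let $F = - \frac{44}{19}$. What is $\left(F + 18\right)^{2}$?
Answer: $\frac{88804}{361} \approx 245.99$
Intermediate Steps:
$F = - \frac{44}{19}$ ($F = \left(-44\right) \frac{1}{19} = - \frac{44}{19} \approx -2.3158$)
$\left(F + 18\right)^{2} = \left(- \frac{44}{19} + 18\right)^{2} = \left(\frac{298}{19}\right)^{2} = \frac{88804}{361}$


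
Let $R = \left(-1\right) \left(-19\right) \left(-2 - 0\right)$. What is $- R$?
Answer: $38$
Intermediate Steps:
$R = -38$ ($R = 19 \left(-2 + 0\right) = 19 \left(-2\right) = -38$)
$- R = \left(-1\right) \left(-38\right) = 38$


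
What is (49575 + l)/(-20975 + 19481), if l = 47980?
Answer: -97555/1494 ≈ -65.298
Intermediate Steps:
(49575 + l)/(-20975 + 19481) = (49575 + 47980)/(-20975 + 19481) = 97555/(-1494) = 97555*(-1/1494) = -97555/1494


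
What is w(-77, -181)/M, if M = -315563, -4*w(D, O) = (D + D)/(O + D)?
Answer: 77/162830508 ≈ 4.7288e-7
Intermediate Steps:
w(D, O) = -D/(2*(D + O)) (w(D, O) = -(D + D)/(4*(O + D)) = -2*D/(4*(D + O)) = -D/(2*(D + O)))
w(-77, -181)/M = -1*(-77)/(2*(-77) + 2*(-181))/(-315563) = -1*(-77)/(-154 - 362)*(-1/315563) = -1*(-77)/(-516)*(-1/315563) = -1*(-77)*(-1/516)*(-1/315563) = -77/516*(-1/315563) = 77/162830508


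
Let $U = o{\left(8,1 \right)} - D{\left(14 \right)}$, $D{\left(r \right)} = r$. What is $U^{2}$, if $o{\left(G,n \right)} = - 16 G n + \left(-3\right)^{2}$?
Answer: $17689$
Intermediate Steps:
$o{\left(G,n \right)} = 9 - 16 G n$ ($o{\left(G,n \right)} = - 16 G n + 9 = 9 - 16 G n$)
$U = -133$ ($U = \left(9 - 128 \cdot 1\right) - 14 = \left(9 - 128\right) - 14 = -119 - 14 = -133$)
$U^{2} = \left(-133\right)^{2} = 17689$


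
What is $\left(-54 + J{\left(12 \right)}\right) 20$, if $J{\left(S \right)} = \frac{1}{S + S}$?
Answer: $- \frac{6475}{6} \approx -1079.2$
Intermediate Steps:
$J{\left(S \right)} = \frac{1}{2 S}$
$\left(-54 + J{\left(12 \right)}\right) 20 = \left(-54 + \frac{1}{2 \cdot 12}\right) 20 = \left(-54 + \frac{1}{2} \cdot \frac{1}{12}\right) 20 = \left(-54 + \frac{1}{24}\right) 20 = \left(- \frac{1295}{24}\right) 20 = - \frac{6475}{6}$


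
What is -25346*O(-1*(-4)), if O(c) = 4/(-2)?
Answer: 50692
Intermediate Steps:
O(c) = -2 (O(c) = 4*(-½) = -2)
-25346*O(-1*(-4)) = -25346*(-2) = 50692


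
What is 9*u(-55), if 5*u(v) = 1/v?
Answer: -9/275 ≈ -0.032727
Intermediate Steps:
u(v) = 1/(5*v)
9*u(-55) = 9*((⅕)/(-55)) = 9*((⅕)*(-1/55)) = 9*(-1/275) = -9/275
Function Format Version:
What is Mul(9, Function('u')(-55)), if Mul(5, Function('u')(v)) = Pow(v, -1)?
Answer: Rational(-9, 275) ≈ -0.032727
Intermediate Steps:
Function('u')(v) = Mul(Rational(1, 5), Pow(v, -1))
Mul(9, Function('u')(-55)) = Mul(9, Mul(Rational(1, 5), Pow(-55, -1))) = Mul(9, Mul(Rational(1, 5), Rational(-1, 55))) = Mul(9, Rational(-1, 275)) = Rational(-9, 275)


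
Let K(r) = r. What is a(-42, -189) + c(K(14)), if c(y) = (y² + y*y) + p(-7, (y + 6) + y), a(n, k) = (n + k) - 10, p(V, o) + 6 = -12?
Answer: 133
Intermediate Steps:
p(V, o) = -18 (p(V, o) = -6 - 12 = -18)
a(n, k) = -10 + k + n (a(n, k) = (k + n) - 10 = -10 + k + n)
c(y) = -18 + 2*y² (c(y) = (y² + y*y) - 18 = (y² + y²) - 18 = 2*y² - 18 = -18 + 2*y²)
a(-42, -189) + c(K(14)) = (-10 - 189 - 42) + (-18 + 2*14²) = -241 + (-18 + 2*196) = -241 + (-18 + 392) = -241 + 374 = 133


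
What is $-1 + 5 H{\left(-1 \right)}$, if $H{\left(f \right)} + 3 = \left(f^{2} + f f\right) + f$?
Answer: $-11$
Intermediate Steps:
$H{\left(f \right)} = -3 + f + 2 f^{2}$ ($H{\left(f \right)} = -3 + \left(\left(f^{2} + f f\right) + f\right) = -3 + \left(\left(f^{2} + f^{2}\right) + f\right) = -3 + \left(2 f^{2} + f\right) = -3 + \left(f + 2 f^{2}\right) = -3 + f + 2 f^{2}$)
$-1 + 5 H{\left(-1 \right)} = -1 + 5 \left(-3 - 1 + 2 \left(-1\right)^{2}\right) = -1 + 5 \left(-3 - 1 + 2 \cdot 1\right) = -1 + 5 \left(-3 - 1 + 2\right) = -1 + 5 \left(-2\right) = -1 - 10 = -11$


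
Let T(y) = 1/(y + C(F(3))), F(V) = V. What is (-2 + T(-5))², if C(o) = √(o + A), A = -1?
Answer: 2603/529 + 102*√2/529 ≈ 5.1933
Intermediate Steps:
C(o) = √(-1 + o) (C(o) = √(o - 1) = √(-1 + o))
T(y) = 1/(y + √2) (T(y) = 1/(y + √(-1 + 3)) = 1/(y + √2))
(-2 + T(-5))² = (-2 + 1/(-5 + √2))²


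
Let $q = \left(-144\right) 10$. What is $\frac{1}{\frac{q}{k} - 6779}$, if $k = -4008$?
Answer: $- \frac{167}{1132033} \approx -0.00014752$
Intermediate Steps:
$q = -1440$
$\frac{1}{\frac{q}{k} - 6779} = \frac{1}{- \frac{1440}{-4008} - 6779} = \frac{1}{\left(-1440\right) \left(- \frac{1}{4008}\right) - 6779} = \frac{1}{\frac{60}{167} - 6779} = \frac{1}{- \frac{1132033}{167}} = - \frac{167}{1132033}$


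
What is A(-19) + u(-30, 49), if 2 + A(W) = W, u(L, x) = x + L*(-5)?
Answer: 178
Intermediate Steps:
u(L, x) = x - 5*L
A(W) = -2 + W
A(-19) + u(-30, 49) = (-2 - 19) + (49 - 5*(-30)) = -21 + (49 + 150) = -21 + 199 = 178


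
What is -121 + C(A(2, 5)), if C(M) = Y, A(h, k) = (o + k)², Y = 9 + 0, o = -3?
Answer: -112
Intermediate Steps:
Y = 9
A(h, k) = (-3 + k)²
C(M) = 9
-121 + C(A(2, 5)) = -121 + 9 = -112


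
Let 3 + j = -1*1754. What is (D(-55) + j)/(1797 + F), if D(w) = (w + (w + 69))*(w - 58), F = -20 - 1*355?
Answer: 1438/711 ≈ 2.0225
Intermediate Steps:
F = -375 (F = -20 - 355 = -375)
D(w) = (-58 + w)*(69 + 2*w) (D(w) = (w + (69 + w))*(-58 + w) = (69 + 2*w)*(-58 + w) = (-58 + w)*(69 + 2*w))
j = -1757 (j = -3 - 1*1754 = -3 - 1754 = -1757)
(D(-55) + j)/(1797 + F) = ((-4002 - 47*(-55) + 2*(-55)²) - 1757)/(1797 - 375) = ((-4002 + 2585 + 2*3025) - 1757)/1422 = ((-4002 + 2585 + 6050) - 1757)*(1/1422) = (4633 - 1757)*(1/1422) = 2876*(1/1422) = 1438/711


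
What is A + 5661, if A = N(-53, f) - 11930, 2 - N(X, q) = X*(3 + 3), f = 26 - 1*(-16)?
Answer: -5949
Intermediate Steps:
f = 42 (f = 26 + 16 = 42)
N(X, q) = 2 - 6*X (N(X, q) = 2 - X*(3 + 3) = 2 - X*6 = 2 - 6*X)
A = -11610 (A = (2 - 6*(-53)) - 11930 = (2 + 318) - 11930 = 320 - 11930 = -11610)
A + 5661 = -11610 + 5661 = -5949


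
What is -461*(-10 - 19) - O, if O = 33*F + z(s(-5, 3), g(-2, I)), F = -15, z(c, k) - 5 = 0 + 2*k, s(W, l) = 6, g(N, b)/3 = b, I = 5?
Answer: 13829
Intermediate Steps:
g(N, b) = 3*b
z(c, k) = 5 + 2*k (z(c, k) = 5 + (0 + 2*k) = 5 + 2*k)
O = -460 (O = 33*(-15) + (5 + 2*(3*5)) = -495 + (5 + 2*15) = -495 + (5 + 30) = -495 + 35 = -460)
-461*(-10 - 19) - O = -461*(-10 - 19) - 1*(-460) = -461*(-29) + 460 = 13369 + 460 = 13829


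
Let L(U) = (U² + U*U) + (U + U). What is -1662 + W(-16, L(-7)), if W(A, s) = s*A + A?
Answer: -3022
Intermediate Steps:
L(U) = 2*U + 2*U² (L(U) = (U² + U²) + 2*U = 2*U² + 2*U = 2*U + 2*U²)
W(A, s) = A + A*s (W(A, s) = A*s + A = A + A*s)
-1662 + W(-16, L(-7)) = -1662 - 16*(1 + 2*(-7)*(1 - 7)) = -1662 - 16*(1 + 2*(-7)*(-6)) = -1662 - 16*(1 + 84) = -1662 - 16*85 = -1662 - 1360 = -3022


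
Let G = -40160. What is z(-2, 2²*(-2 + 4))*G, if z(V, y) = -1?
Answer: 40160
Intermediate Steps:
z(-2, 2²*(-2 + 4))*G = -1*(-40160) = 40160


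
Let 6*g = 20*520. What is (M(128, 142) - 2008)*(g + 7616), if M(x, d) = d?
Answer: -17445856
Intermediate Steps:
g = 5200/3 (g = (20*520)/6 = (⅙)*10400 = 5200/3 ≈ 1733.3)
(M(128, 142) - 2008)*(g + 7616) = (142 - 2008)*(5200/3 + 7616) = -1866*28048/3 = -17445856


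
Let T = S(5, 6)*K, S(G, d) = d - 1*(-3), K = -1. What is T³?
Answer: -729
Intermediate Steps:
S(G, d) = 3 + d (S(G, d) = d + 3 = 3 + d)
T = -9 (T = (3 + 6)*(-1) = 9*(-1) = -9)
T³ = (-9)³ = -729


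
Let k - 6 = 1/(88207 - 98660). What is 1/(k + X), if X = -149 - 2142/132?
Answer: -229966/36616881 ≈ -0.0062803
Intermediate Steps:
X = -3635/22 (X = -149 - 2142/132 = -149 - 21*17/22 = -149 - 357/22 = -3635/22 ≈ -165.23)
k = 62717/10453 (k = 6 + 1/(88207 - 98660) = 6 + 1/(-10453) = 6 - 1/10453 = 62717/10453 ≈ 5.9999)
1/(k + X) = 1/(62717/10453 - 3635/22) = 1/(-36616881/229966) = -229966/36616881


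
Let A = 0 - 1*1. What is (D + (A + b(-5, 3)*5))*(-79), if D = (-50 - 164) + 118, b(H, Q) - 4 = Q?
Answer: 4898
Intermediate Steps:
A = -1 (A = 0 - 1 = -1)
b(H, Q) = 4 + Q
D = -96 (D = -214 + 118 = -96)
(D + (A + b(-5, 3)*5))*(-79) = (-96 + (-1 + (4 + 3)*5))*(-79) = (-96 + (-1 + 7*5))*(-79) = (-96 + (-1 + 35))*(-79) = (-96 + 34)*(-79) = -62*(-79) = 4898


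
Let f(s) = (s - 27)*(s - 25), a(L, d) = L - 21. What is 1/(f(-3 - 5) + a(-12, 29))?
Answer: 1/1122 ≈ 0.00089127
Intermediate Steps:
a(L, d) = -21 + L
f(s) = (-27 + s)*(-25 + s)
1/(f(-3 - 5) + a(-12, 29)) = 1/((675 + (-3 - 5)² - 52*(-3 - 5)) + (-21 - 12)) = 1/((675 + (-8)² - 52*(-8)) - 33) = 1/((675 + 64 + 416) - 33) = 1/(1155 - 33) = 1/1122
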